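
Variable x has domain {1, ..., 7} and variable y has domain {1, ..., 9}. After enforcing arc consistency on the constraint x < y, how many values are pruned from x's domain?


For the constraint x < y, x needs a supporting value in y's domain.
x can be at most 8 (one less than y's maximum).
Valid x values from domain: 7 out of 7.
Pruned = 7 - 7 = 0.

0


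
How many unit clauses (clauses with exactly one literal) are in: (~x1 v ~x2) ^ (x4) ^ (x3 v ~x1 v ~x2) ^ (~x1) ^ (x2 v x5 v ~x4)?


A unit clause contains exactly one literal.
Unit clauses found: (x4), (~x1).
Count = 2.

2


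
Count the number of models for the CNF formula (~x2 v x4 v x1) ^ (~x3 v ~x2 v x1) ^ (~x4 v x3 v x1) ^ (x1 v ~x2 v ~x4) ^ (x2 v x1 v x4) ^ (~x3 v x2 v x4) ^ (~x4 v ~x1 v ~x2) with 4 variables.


Enumerate all 16 truth assignments over 4 variables.
Test each against every clause.
Satisfying assignments found: 6.

6


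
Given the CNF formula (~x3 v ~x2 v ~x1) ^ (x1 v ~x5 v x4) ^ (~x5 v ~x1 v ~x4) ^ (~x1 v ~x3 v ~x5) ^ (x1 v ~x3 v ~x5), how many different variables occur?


Identify each distinct variable in the formula.
Variables found: x1, x2, x3, x4, x5.
Total distinct variables = 5.

5


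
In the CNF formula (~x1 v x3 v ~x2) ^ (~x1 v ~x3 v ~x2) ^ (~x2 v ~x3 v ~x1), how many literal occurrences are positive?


Scan each clause for unnegated literals.
Clause 1: 1 positive; Clause 2: 0 positive; Clause 3: 0 positive.
Total positive literal occurrences = 1.

1


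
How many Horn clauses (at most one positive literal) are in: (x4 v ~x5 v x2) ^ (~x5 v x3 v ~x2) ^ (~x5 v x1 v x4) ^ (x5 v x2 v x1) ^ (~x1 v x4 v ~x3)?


A Horn clause has at most one positive literal.
Clause 1: 2 positive lit(s) -> not Horn
Clause 2: 1 positive lit(s) -> Horn
Clause 3: 2 positive lit(s) -> not Horn
Clause 4: 3 positive lit(s) -> not Horn
Clause 5: 1 positive lit(s) -> Horn
Total Horn clauses = 2.

2


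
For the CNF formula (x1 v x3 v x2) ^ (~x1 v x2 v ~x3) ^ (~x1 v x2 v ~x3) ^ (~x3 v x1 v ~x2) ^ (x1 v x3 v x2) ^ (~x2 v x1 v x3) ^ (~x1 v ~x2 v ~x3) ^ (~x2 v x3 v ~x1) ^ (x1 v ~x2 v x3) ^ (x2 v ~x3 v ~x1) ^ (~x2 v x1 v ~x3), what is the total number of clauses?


Each group enclosed in parentheses joined by ^ is one clause.
Counting the conjuncts: 11 clauses.

11


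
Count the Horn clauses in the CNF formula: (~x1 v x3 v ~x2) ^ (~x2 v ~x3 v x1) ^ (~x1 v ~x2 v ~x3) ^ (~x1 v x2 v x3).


A Horn clause has at most one positive literal.
Clause 1: 1 positive lit(s) -> Horn
Clause 2: 1 positive lit(s) -> Horn
Clause 3: 0 positive lit(s) -> Horn
Clause 4: 2 positive lit(s) -> not Horn
Total Horn clauses = 3.

3


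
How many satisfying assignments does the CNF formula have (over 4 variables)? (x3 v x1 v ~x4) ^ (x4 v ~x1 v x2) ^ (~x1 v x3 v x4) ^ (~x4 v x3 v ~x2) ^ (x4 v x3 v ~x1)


Enumerate all 16 truth assignments over 4 variables.
Test each against every clause.
Satisfying assignments found: 10.

10


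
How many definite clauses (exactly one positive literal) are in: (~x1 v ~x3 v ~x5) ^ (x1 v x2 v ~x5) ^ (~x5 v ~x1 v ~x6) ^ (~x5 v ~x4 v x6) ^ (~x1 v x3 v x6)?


A definite clause has exactly one positive literal.
Clause 1: 0 positive -> not definite
Clause 2: 2 positive -> not definite
Clause 3: 0 positive -> not definite
Clause 4: 1 positive -> definite
Clause 5: 2 positive -> not definite
Definite clause count = 1.

1


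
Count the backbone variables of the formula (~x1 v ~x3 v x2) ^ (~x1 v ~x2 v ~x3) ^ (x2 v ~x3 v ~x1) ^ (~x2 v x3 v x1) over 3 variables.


Find all satisfying assignments: 5 model(s).
Check which variables have the same value in every model.
No variable is fixed across all models.
Backbone size = 0.

0


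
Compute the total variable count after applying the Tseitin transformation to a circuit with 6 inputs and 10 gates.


The Tseitin transformation introduces one auxiliary variable per gate.
Total variables = inputs + gates = 6 + 10 = 16.

16


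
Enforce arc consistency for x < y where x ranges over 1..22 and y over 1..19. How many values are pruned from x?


For the constraint x < y, x needs a supporting value in y's domain.
x can be at most 18 (one less than y's maximum).
Valid x values from domain: 18 out of 22.
Pruned = 22 - 18 = 4.

4


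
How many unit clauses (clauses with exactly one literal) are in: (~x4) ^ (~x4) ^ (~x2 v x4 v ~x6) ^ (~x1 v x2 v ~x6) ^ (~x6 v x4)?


A unit clause contains exactly one literal.
Unit clauses found: (~x4), (~x4).
Count = 2.

2


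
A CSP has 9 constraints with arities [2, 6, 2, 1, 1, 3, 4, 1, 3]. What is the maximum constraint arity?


The arities are: 2, 6, 2, 1, 1, 3, 4, 1, 3.
Scan for the maximum value.
Maximum arity = 6.

6


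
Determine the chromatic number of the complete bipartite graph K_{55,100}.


K_{55,100} is bipartite by definition: the two parts are independent sets, with every edge crossing between them.
Color all vertices in one part with color 1 and all vertices in the other part with color 2.
Since the graph has at least one edge, one color does not suffice.
Chromatic number = 2.

2


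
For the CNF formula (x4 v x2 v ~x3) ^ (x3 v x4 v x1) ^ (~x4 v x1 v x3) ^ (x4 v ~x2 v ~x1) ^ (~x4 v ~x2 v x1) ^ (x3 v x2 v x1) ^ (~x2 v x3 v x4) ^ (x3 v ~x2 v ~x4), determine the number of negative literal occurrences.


Scan each clause for negated literals.
Clause 1: 1 negative; Clause 2: 0 negative; Clause 3: 1 negative; Clause 4: 2 negative; Clause 5: 2 negative; Clause 6: 0 negative; Clause 7: 1 negative; Clause 8: 2 negative.
Total negative literal occurrences = 9.

9


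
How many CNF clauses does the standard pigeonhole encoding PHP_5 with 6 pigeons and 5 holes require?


The PHP encoding has two parts:
1) At-least-one-hole clauses: 6 (one per pigeon, each with 5 literals).
2) At-most-one-pigeon-per-hole clauses: 5 holes * C(6,2) = 5 * 15 = 75.
Total clauses = 6 + 75 = 81.

81


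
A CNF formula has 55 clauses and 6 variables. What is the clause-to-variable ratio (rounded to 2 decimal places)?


Clause-to-variable ratio = clauses / variables.
55 / 6 = 9.17.

9.17


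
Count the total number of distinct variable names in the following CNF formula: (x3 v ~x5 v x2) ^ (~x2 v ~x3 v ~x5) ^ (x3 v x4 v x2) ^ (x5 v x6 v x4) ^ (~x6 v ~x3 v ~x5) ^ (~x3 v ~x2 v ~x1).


Identify each distinct variable in the formula.
Variables found: x1, x2, x3, x4, x5, x6.
Total distinct variables = 6.

6


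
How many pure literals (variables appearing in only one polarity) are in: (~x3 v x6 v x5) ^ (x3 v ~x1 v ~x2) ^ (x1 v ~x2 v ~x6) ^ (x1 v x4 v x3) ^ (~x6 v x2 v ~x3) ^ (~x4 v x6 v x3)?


A pure literal appears in only one polarity across all clauses.
Pure literals: x5 (positive only).
Count = 1.

1


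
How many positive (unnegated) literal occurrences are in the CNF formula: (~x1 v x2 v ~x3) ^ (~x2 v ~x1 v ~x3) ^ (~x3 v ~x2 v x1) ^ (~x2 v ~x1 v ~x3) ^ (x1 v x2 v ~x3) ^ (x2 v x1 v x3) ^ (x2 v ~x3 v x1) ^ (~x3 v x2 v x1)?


Scan each clause for unnegated literals.
Clause 1: 1 positive; Clause 2: 0 positive; Clause 3: 1 positive; Clause 4: 0 positive; Clause 5: 2 positive; Clause 6: 3 positive; Clause 7: 2 positive; Clause 8: 2 positive.
Total positive literal occurrences = 11.

11


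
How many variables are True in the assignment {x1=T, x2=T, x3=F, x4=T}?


The weight is the number of variables assigned True.
True variables: x1, x2, x4.
Weight = 3.

3


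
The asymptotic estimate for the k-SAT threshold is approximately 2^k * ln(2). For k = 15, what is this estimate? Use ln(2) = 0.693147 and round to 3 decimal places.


Using the asymptotic formula: threshold ~ 2^k * ln(2).
2^15 = 32768.
32768 * 0.693147 = 22713.041.

22713.041


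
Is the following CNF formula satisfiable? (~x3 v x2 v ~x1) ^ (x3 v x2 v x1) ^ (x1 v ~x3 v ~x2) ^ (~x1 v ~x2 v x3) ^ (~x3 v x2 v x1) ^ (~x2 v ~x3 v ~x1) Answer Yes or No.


Check all 8 possible truth assignments.
Number of satisfying assignments found: 2.
The formula is satisfiable.

Yes


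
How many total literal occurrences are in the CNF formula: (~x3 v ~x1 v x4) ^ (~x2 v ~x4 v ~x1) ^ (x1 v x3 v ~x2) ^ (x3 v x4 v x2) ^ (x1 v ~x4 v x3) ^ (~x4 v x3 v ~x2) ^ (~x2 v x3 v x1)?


Clause lengths: 3, 3, 3, 3, 3, 3, 3.
Sum = 3 + 3 + 3 + 3 + 3 + 3 + 3 = 21.

21


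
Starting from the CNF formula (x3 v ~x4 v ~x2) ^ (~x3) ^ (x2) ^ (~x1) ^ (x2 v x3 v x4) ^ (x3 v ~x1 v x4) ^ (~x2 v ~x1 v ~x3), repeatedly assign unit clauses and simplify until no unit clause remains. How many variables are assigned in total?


Unit propagation repeatedly assigns the literal in any unit clause, then simplifies.
Assignments in order: x3 = F, x2 = T, x4 = F, x1 = F.
No further unit clauses remain.
Total variables assigned = 4.

4


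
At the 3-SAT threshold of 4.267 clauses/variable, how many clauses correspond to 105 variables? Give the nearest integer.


The 3-SAT phase transition occurs at approximately 4.267 clauses per variable.
m = 4.267 * 105 = 448.035.
Rounded to nearest integer: 448.

448


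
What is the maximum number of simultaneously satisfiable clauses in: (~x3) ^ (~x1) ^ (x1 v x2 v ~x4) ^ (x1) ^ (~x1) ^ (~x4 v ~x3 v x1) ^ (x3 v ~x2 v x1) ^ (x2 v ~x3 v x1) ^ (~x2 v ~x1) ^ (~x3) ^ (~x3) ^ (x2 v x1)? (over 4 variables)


Enumerate all 16 truth assignments.
For each, count how many of the 12 clauses are satisfied.
The formula is not fully satisfiable, so the maximum is below 12.
Maximum simultaneously satisfiable clauses = 10.

10


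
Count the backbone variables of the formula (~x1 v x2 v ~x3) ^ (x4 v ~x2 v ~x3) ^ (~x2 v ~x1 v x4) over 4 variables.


Find all satisfying assignments: 11 model(s).
Check which variables have the same value in every model.
No variable is fixed across all models.
Backbone size = 0.

0


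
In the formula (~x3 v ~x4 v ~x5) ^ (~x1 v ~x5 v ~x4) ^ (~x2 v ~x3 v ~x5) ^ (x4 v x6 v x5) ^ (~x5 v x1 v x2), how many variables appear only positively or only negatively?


A pure literal appears in only one polarity across all clauses.
Pure literals: x3 (negative only), x6 (positive only).
Count = 2.

2


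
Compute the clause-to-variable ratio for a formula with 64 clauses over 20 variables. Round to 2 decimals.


Clause-to-variable ratio = clauses / variables.
64 / 20 = 3.2.

3.2


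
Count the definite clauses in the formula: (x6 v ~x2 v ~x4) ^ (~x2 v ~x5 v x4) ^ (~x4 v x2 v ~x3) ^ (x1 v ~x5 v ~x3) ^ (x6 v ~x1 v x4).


A definite clause has exactly one positive literal.
Clause 1: 1 positive -> definite
Clause 2: 1 positive -> definite
Clause 3: 1 positive -> definite
Clause 4: 1 positive -> definite
Clause 5: 2 positive -> not definite
Definite clause count = 4.

4


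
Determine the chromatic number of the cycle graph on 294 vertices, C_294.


A cycle on an even number of vertices is bipartite: alternate two colors around the cycle.
Since 294 is even, two colors suffice, and at least two are needed because the graph has edges.
Chromatic number = 2.

2


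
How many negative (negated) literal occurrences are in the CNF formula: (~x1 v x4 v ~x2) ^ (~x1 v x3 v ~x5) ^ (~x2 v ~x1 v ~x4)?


Scan each clause for negated literals.
Clause 1: 2 negative; Clause 2: 2 negative; Clause 3: 3 negative.
Total negative literal occurrences = 7.

7


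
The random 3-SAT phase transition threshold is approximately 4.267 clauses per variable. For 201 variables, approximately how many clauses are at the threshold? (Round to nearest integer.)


The 3-SAT phase transition occurs at approximately 4.267 clauses per variable.
m = 4.267 * 201 = 857.667.
Rounded to nearest integer: 858.

858


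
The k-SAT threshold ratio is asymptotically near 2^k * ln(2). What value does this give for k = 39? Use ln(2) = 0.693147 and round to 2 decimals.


Using the asymptotic formula: threshold ~ 2^k * ln(2).
2^39 = 549755813888.
549755813888 * 0.693147 = 381061593129.03.

381061593129.03


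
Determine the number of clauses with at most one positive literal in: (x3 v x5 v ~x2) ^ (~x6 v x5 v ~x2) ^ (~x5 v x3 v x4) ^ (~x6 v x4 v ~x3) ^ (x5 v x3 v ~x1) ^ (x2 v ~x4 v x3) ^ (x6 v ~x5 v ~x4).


A Horn clause has at most one positive literal.
Clause 1: 2 positive lit(s) -> not Horn
Clause 2: 1 positive lit(s) -> Horn
Clause 3: 2 positive lit(s) -> not Horn
Clause 4: 1 positive lit(s) -> Horn
Clause 5: 2 positive lit(s) -> not Horn
Clause 6: 2 positive lit(s) -> not Horn
Clause 7: 1 positive lit(s) -> Horn
Total Horn clauses = 3.

3


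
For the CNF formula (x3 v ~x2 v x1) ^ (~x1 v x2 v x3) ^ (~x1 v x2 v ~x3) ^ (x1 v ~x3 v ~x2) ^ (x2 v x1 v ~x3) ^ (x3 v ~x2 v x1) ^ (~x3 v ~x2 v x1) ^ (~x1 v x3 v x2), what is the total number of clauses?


Each group enclosed in parentheses joined by ^ is one clause.
Counting the conjuncts: 8 clauses.

8


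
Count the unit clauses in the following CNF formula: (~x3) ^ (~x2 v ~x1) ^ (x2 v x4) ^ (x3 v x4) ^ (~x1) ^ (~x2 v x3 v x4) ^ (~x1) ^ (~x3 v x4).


A unit clause contains exactly one literal.
Unit clauses found: (~x3), (~x1), (~x1).
Count = 3.

3


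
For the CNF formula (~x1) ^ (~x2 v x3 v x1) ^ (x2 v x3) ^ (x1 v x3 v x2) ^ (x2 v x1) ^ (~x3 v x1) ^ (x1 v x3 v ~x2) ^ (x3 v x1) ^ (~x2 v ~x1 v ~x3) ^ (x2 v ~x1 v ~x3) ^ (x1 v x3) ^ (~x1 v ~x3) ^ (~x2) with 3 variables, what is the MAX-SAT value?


Enumerate all 8 truth assignments.
For each, count how many of the 13 clauses are satisfied.
The formula is not fully satisfiable, so the maximum is below 13.
Maximum simultaneously satisfiable clauses = 11.

11


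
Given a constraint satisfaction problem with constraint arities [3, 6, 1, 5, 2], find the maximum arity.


The arities are: 3, 6, 1, 5, 2.
Scan for the maximum value.
Maximum arity = 6.

6


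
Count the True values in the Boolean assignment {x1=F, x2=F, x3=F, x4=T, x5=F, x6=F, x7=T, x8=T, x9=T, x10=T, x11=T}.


The weight is the number of variables assigned True.
True variables: x4, x7, x8, x9, x10, x11.
Weight = 6.

6


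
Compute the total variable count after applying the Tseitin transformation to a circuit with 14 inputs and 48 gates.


The Tseitin transformation introduces one auxiliary variable per gate.
Total variables = inputs + gates = 14 + 48 = 62.

62


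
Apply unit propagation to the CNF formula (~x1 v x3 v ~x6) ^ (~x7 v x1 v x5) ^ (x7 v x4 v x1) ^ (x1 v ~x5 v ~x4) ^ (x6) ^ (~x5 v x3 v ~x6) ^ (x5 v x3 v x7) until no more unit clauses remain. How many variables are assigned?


Unit propagation repeatedly assigns the literal in any unit clause, then simplifies.
Assignments in order: x6 = T.
No further unit clauses remain.
Total variables assigned = 1.

1


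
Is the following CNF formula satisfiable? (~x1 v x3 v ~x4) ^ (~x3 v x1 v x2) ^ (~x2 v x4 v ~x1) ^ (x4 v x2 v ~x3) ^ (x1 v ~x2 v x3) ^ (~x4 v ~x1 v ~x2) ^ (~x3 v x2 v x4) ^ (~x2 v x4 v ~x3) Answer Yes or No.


Check all 16 possible truth assignments.
Number of satisfying assignments found: 5.
The formula is satisfiable.

Yes


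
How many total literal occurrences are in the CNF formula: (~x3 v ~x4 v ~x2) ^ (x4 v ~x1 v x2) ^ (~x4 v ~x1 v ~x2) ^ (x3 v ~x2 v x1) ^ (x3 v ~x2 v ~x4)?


Clause lengths: 3, 3, 3, 3, 3.
Sum = 3 + 3 + 3 + 3 + 3 = 15.

15


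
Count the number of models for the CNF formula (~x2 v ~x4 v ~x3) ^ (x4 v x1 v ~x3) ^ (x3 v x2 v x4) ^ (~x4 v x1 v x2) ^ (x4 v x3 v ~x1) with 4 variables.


Enumerate all 16 truth assignments over 4 variables.
Test each against every clause.
Satisfying assignments found: 7.

7


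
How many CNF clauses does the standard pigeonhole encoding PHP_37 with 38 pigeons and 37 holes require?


The PHP encoding has two parts:
1) At-least-one-hole clauses: 38 (one per pigeon, each with 37 literals).
2) At-most-one-pigeon-per-hole clauses: 37 holes * C(38,2) = 37 * 703 = 26011.
Total clauses = 38 + 26011 = 26049.

26049


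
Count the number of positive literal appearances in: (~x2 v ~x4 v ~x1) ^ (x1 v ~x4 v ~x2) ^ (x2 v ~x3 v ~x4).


Scan each clause for unnegated literals.
Clause 1: 0 positive; Clause 2: 1 positive; Clause 3: 1 positive.
Total positive literal occurrences = 2.

2


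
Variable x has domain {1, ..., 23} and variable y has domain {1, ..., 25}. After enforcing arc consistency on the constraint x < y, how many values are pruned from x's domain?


For the constraint x < y, x needs a supporting value in y's domain.
x can be at most 24 (one less than y's maximum).
Valid x values from domain: 23 out of 23.
Pruned = 23 - 23 = 0.

0


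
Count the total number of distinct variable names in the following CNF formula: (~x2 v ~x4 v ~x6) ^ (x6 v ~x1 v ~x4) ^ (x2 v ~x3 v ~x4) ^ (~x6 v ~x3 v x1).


Identify each distinct variable in the formula.
Variables found: x1, x2, x3, x4, x6.
Total distinct variables = 5.

5


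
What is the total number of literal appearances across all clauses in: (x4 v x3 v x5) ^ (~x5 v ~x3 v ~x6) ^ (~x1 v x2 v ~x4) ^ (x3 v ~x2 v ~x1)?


Clause lengths: 3, 3, 3, 3.
Sum = 3 + 3 + 3 + 3 = 12.

12


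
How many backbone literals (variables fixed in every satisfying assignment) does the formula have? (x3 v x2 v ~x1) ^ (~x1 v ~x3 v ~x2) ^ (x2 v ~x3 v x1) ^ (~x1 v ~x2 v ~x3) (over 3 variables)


Find all satisfying assignments: 5 model(s).
Check which variables have the same value in every model.
No variable is fixed across all models.
Backbone size = 0.

0


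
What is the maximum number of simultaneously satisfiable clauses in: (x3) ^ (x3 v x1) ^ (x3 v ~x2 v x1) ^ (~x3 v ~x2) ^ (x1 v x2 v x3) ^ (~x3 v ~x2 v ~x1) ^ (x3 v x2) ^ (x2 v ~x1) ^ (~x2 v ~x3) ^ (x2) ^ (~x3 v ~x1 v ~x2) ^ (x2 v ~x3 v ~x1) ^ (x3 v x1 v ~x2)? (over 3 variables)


Enumerate all 8 truth assignments.
For each, count how many of the 13 clauses are satisfied.
The formula is not fully satisfiable, so the maximum is below 13.
Maximum simultaneously satisfiable clauses = 12.

12


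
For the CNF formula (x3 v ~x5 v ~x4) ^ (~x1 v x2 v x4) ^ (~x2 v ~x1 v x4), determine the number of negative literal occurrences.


Scan each clause for negated literals.
Clause 1: 2 negative; Clause 2: 1 negative; Clause 3: 2 negative.
Total negative literal occurrences = 5.

5


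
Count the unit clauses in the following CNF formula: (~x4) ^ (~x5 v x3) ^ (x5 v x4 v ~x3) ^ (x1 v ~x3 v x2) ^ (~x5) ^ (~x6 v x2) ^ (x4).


A unit clause contains exactly one literal.
Unit clauses found: (~x4), (~x5), (x4).
Count = 3.

3


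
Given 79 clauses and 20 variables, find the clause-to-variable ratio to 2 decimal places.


Clause-to-variable ratio = clauses / variables.
79 / 20 = 3.95.

3.95


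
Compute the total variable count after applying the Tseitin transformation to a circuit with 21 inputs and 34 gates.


The Tseitin transformation introduces one auxiliary variable per gate.
Total variables = inputs + gates = 21 + 34 = 55.

55


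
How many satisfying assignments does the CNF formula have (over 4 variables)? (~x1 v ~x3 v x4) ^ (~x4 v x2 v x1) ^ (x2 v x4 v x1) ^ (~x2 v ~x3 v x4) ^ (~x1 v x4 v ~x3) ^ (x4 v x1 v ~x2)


Enumerate all 16 truth assignments over 4 variables.
Test each against every clause.
Satisfying assignments found: 8.

8


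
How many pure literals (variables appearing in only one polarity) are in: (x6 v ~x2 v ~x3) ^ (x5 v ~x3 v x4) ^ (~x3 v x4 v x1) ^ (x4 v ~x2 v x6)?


A pure literal appears in only one polarity across all clauses.
Pure literals: x1 (positive only), x2 (negative only), x3 (negative only), x4 (positive only), x5 (positive only), x6 (positive only).
Count = 6.

6


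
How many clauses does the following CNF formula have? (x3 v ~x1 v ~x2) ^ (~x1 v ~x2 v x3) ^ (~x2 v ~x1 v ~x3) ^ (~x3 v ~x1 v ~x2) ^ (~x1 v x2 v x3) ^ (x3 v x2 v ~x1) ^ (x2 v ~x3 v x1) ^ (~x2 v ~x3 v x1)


Each group enclosed in parentheses joined by ^ is one clause.
Counting the conjuncts: 8 clauses.

8


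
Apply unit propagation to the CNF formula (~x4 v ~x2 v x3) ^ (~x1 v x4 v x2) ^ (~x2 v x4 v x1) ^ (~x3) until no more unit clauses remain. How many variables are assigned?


Unit propagation repeatedly assigns the literal in any unit clause, then simplifies.
Assignments in order: x3 = F.
No further unit clauses remain.
Total variables assigned = 1.

1


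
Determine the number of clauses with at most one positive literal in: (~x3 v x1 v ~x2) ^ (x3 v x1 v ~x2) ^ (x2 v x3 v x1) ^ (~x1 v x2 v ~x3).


A Horn clause has at most one positive literal.
Clause 1: 1 positive lit(s) -> Horn
Clause 2: 2 positive lit(s) -> not Horn
Clause 3: 3 positive lit(s) -> not Horn
Clause 4: 1 positive lit(s) -> Horn
Total Horn clauses = 2.

2


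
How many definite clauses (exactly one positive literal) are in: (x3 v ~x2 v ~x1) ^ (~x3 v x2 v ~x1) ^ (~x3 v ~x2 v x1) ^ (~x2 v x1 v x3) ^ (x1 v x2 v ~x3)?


A definite clause has exactly one positive literal.
Clause 1: 1 positive -> definite
Clause 2: 1 positive -> definite
Clause 3: 1 positive -> definite
Clause 4: 2 positive -> not definite
Clause 5: 2 positive -> not definite
Definite clause count = 3.

3


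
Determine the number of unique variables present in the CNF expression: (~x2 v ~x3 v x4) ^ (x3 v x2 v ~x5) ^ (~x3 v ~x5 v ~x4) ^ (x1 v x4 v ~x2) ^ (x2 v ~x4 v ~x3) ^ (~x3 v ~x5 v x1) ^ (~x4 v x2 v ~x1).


Identify each distinct variable in the formula.
Variables found: x1, x2, x3, x4, x5.
Total distinct variables = 5.

5


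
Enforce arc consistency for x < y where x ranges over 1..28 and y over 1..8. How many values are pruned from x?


For the constraint x < y, x needs a supporting value in y's domain.
x can be at most 7 (one less than y's maximum).
Valid x values from domain: 7 out of 28.
Pruned = 28 - 7 = 21.

21


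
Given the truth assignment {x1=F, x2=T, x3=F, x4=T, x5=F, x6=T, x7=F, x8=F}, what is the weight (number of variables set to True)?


The weight is the number of variables assigned True.
True variables: x2, x4, x6.
Weight = 3.

3


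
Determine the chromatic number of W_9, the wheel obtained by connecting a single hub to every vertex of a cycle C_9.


W_9 consists of the cycle C_9 together with a hub vertex adjacent to every cycle vertex.
The cycle C_9 needs 3 colors (odd cycle -> 3).
The hub is adjacent to every cycle vertex, so it must receive a new color distinct from all of them.
Chromatic number = 3 + 1 = 4.

4


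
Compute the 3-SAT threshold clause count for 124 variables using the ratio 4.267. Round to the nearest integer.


The 3-SAT phase transition occurs at approximately 4.267 clauses per variable.
m = 4.267 * 124 = 529.108.
Rounded to nearest integer: 529.

529


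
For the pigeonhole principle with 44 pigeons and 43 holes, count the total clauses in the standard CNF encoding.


The PHP encoding has two parts:
1) At-least-one-hole clauses: 44 (one per pigeon, each with 43 literals).
2) At-most-one-pigeon-per-hole clauses: 43 holes * C(44,2) = 43 * 946 = 40678.
Total clauses = 44 + 40678 = 40722.

40722


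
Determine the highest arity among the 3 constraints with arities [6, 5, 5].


The arities are: 6, 5, 5.
Scan for the maximum value.
Maximum arity = 6.

6


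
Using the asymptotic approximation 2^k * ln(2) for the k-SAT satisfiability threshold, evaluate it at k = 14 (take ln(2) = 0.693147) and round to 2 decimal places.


Using the asymptotic formula: threshold ~ 2^k * ln(2).
2^14 = 16384.
16384 * 0.693147 = 11356.52.

11356.52


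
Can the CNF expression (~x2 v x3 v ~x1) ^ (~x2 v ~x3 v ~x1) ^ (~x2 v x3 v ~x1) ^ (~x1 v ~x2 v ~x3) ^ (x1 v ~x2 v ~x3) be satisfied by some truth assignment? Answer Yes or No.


Check all 8 possible truth assignments.
Number of satisfying assignments found: 5.
The formula is satisfiable.

Yes


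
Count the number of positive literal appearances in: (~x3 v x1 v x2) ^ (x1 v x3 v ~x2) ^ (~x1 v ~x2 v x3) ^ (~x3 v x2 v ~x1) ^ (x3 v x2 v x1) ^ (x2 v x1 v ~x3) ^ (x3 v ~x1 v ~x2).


Scan each clause for unnegated literals.
Clause 1: 2 positive; Clause 2: 2 positive; Clause 3: 1 positive; Clause 4: 1 positive; Clause 5: 3 positive; Clause 6: 2 positive; Clause 7: 1 positive.
Total positive literal occurrences = 12.

12


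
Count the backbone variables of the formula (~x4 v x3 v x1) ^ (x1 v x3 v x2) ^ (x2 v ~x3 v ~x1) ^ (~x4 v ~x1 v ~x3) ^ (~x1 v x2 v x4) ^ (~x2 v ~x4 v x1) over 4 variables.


Find all satisfying assignments: 8 model(s).
Check which variables have the same value in every model.
No variable is fixed across all models.
Backbone size = 0.

0


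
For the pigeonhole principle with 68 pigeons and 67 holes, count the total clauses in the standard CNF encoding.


The PHP encoding has two parts:
1) At-least-one-hole clauses: 68 (one per pigeon, each with 67 literals).
2) At-most-one-pigeon-per-hole clauses: 67 holes * C(68,2) = 67 * 2278 = 152626.
Total clauses = 68 + 152626 = 152694.

152694


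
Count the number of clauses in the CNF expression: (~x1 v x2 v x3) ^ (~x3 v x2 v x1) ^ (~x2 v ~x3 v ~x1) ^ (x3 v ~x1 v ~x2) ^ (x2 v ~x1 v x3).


Each group enclosed in parentheses joined by ^ is one clause.
Counting the conjuncts: 5 clauses.

5


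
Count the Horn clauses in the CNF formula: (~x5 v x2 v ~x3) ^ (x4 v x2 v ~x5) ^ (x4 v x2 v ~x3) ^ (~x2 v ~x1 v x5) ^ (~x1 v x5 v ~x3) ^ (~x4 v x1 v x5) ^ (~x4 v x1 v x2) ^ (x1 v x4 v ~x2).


A Horn clause has at most one positive literal.
Clause 1: 1 positive lit(s) -> Horn
Clause 2: 2 positive lit(s) -> not Horn
Clause 3: 2 positive lit(s) -> not Horn
Clause 4: 1 positive lit(s) -> Horn
Clause 5: 1 positive lit(s) -> Horn
Clause 6: 2 positive lit(s) -> not Horn
Clause 7: 2 positive lit(s) -> not Horn
Clause 8: 2 positive lit(s) -> not Horn
Total Horn clauses = 3.

3


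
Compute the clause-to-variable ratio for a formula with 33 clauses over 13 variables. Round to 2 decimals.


Clause-to-variable ratio = clauses / variables.
33 / 13 = 2.54.

2.54


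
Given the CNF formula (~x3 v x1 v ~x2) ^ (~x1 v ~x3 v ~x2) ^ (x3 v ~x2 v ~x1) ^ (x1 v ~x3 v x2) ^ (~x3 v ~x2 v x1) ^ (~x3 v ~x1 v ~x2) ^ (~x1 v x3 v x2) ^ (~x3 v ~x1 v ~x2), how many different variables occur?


Identify each distinct variable in the formula.
Variables found: x1, x2, x3.
Total distinct variables = 3.

3


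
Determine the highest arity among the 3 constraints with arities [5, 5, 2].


The arities are: 5, 5, 2.
Scan for the maximum value.
Maximum arity = 5.

5


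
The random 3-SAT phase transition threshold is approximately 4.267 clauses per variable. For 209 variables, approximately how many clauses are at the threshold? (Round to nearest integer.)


The 3-SAT phase transition occurs at approximately 4.267 clauses per variable.
m = 4.267 * 209 = 891.803.
Rounded to nearest integer: 892.

892


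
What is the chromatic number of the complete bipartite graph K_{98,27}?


K_{98,27} is bipartite by definition: the two parts are independent sets, with every edge crossing between them.
Color all vertices in one part with color 1 and all vertices in the other part with color 2.
Since the graph has at least one edge, one color does not suffice.
Chromatic number = 2.

2


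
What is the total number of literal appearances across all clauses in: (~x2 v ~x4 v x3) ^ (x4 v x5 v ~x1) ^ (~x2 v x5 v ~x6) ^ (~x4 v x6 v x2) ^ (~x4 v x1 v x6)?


Clause lengths: 3, 3, 3, 3, 3.
Sum = 3 + 3 + 3 + 3 + 3 = 15.

15


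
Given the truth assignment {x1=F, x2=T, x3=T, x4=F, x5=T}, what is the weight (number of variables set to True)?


The weight is the number of variables assigned True.
True variables: x2, x3, x5.
Weight = 3.

3


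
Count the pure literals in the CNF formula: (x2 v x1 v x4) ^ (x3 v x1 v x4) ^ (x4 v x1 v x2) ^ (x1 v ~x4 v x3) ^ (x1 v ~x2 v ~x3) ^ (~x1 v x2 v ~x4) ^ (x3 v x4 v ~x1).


A pure literal appears in only one polarity across all clauses.
No pure literals found.
Count = 0.

0


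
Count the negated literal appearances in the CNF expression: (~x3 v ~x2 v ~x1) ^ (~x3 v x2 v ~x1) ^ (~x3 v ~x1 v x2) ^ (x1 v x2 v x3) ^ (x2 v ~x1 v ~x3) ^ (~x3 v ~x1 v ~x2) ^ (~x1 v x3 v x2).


Scan each clause for negated literals.
Clause 1: 3 negative; Clause 2: 2 negative; Clause 3: 2 negative; Clause 4: 0 negative; Clause 5: 2 negative; Clause 6: 3 negative; Clause 7: 1 negative.
Total negative literal occurrences = 13.

13


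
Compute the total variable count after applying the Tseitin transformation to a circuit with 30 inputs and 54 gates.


The Tseitin transformation introduces one auxiliary variable per gate.
Total variables = inputs + gates = 30 + 54 = 84.

84


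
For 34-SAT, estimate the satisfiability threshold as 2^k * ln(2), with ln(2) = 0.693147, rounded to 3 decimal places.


Using the asymptotic formula: threshold ~ 2^k * ln(2).
2^34 = 17179869184.
17179869184 * 0.693147 = 11908174785.282.

11908174785.282


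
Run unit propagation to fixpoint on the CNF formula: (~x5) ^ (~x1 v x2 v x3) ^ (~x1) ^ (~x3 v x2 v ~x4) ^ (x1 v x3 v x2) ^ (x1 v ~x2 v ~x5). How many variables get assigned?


Unit propagation repeatedly assigns the literal in any unit clause, then simplifies.
Assignments in order: x5 = F, x1 = F.
No further unit clauses remain.
Total variables assigned = 2.

2


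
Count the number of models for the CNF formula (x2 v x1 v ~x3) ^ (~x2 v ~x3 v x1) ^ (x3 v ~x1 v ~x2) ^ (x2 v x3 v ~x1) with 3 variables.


Enumerate all 8 truth assignments over 3 variables.
Test each against every clause.
Satisfying assignments found: 4.

4


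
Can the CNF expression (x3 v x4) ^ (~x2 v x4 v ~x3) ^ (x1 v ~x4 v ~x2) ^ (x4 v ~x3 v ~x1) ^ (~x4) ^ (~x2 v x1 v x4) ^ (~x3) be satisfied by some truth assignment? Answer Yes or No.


Check all 16 possible truth assignments.
Number of satisfying assignments found: 0.
The formula is unsatisfiable.

No


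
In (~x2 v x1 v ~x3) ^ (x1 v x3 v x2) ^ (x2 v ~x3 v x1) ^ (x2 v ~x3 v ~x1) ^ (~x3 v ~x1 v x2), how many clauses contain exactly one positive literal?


A definite clause has exactly one positive literal.
Clause 1: 1 positive -> definite
Clause 2: 3 positive -> not definite
Clause 3: 2 positive -> not definite
Clause 4: 1 positive -> definite
Clause 5: 1 positive -> definite
Definite clause count = 3.

3


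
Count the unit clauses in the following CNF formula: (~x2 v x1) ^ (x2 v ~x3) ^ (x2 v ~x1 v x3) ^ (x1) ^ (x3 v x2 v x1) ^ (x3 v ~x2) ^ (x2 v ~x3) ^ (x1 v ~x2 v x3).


A unit clause contains exactly one literal.
Unit clauses found: (x1).
Count = 1.

1


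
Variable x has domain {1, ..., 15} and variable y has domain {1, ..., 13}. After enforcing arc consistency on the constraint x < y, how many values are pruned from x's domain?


For the constraint x < y, x needs a supporting value in y's domain.
x can be at most 12 (one less than y's maximum).
Valid x values from domain: 12 out of 15.
Pruned = 15 - 12 = 3.

3


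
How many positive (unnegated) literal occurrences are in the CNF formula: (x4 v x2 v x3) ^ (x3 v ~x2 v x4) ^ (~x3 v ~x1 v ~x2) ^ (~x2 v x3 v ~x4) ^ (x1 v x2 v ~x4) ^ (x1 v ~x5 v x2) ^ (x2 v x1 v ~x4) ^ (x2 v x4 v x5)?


Scan each clause for unnegated literals.
Clause 1: 3 positive; Clause 2: 2 positive; Clause 3: 0 positive; Clause 4: 1 positive; Clause 5: 2 positive; Clause 6: 2 positive; Clause 7: 2 positive; Clause 8: 3 positive.
Total positive literal occurrences = 15.

15


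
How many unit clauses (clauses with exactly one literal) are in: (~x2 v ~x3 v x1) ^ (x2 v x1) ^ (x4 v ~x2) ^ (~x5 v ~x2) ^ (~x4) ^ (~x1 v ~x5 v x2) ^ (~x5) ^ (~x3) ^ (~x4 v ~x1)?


A unit clause contains exactly one literal.
Unit clauses found: (~x4), (~x5), (~x3).
Count = 3.

3


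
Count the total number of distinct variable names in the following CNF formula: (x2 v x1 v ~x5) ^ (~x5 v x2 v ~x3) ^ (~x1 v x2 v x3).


Identify each distinct variable in the formula.
Variables found: x1, x2, x3, x5.
Total distinct variables = 4.

4


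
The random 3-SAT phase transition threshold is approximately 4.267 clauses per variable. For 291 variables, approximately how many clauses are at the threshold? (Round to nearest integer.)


The 3-SAT phase transition occurs at approximately 4.267 clauses per variable.
m = 4.267 * 291 = 1241.697.
Rounded to nearest integer: 1242.

1242


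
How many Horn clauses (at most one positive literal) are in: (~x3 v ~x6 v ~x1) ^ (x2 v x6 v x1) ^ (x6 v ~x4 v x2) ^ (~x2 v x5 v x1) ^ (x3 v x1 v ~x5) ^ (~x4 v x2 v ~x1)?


A Horn clause has at most one positive literal.
Clause 1: 0 positive lit(s) -> Horn
Clause 2: 3 positive lit(s) -> not Horn
Clause 3: 2 positive lit(s) -> not Horn
Clause 4: 2 positive lit(s) -> not Horn
Clause 5: 2 positive lit(s) -> not Horn
Clause 6: 1 positive lit(s) -> Horn
Total Horn clauses = 2.

2


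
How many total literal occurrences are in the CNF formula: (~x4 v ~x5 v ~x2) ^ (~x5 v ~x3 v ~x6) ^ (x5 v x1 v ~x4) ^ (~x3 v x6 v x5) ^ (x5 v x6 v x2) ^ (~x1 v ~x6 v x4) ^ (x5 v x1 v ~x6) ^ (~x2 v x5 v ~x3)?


Clause lengths: 3, 3, 3, 3, 3, 3, 3, 3.
Sum = 3 + 3 + 3 + 3 + 3 + 3 + 3 + 3 = 24.

24


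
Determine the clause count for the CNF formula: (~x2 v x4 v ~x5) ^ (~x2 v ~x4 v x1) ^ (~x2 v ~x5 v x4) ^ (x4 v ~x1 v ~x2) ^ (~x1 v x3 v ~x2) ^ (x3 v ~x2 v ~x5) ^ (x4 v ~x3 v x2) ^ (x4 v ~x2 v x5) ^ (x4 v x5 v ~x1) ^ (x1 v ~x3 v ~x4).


Each group enclosed in parentheses joined by ^ is one clause.
Counting the conjuncts: 10 clauses.

10


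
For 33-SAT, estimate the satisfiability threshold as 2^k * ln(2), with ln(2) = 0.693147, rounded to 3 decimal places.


Using the asymptotic formula: threshold ~ 2^k * ln(2).
2^33 = 8589934592.
8589934592 * 0.693147 = 5954087392.641.

5954087392.641


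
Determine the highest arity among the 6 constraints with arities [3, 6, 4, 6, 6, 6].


The arities are: 3, 6, 4, 6, 6, 6.
Scan for the maximum value.
Maximum arity = 6.

6


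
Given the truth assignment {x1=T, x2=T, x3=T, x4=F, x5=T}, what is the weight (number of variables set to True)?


The weight is the number of variables assigned True.
True variables: x1, x2, x3, x5.
Weight = 4.

4


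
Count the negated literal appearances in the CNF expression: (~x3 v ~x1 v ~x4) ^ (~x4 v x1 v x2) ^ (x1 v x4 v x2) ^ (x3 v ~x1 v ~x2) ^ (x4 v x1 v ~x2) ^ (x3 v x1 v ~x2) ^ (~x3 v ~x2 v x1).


Scan each clause for negated literals.
Clause 1: 3 negative; Clause 2: 1 negative; Clause 3: 0 negative; Clause 4: 2 negative; Clause 5: 1 negative; Clause 6: 1 negative; Clause 7: 2 negative.
Total negative literal occurrences = 10.

10


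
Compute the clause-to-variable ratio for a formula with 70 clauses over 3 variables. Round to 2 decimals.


Clause-to-variable ratio = clauses / variables.
70 / 3 = 23.33.

23.33


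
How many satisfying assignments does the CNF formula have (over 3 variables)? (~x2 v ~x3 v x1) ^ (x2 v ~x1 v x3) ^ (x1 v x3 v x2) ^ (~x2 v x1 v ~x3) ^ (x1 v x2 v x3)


Enumerate all 8 truth assignments over 3 variables.
Test each against every clause.
Satisfying assignments found: 5.

5


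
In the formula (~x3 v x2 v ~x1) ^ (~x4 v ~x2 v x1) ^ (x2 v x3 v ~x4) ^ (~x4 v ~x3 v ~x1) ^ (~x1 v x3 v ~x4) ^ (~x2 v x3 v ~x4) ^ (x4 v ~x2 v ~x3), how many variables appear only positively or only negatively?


A pure literal appears in only one polarity across all clauses.
No pure literals found.
Count = 0.

0


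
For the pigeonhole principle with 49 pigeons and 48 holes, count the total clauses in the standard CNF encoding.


The PHP encoding has two parts:
1) At-least-one-hole clauses: 49 (one per pigeon, each with 48 literals).
2) At-most-one-pigeon-per-hole clauses: 48 holes * C(49,2) = 48 * 1176 = 56448.
Total clauses = 49 + 56448 = 56497.

56497


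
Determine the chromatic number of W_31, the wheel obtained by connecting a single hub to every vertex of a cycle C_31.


W_31 consists of the cycle C_31 together with a hub vertex adjacent to every cycle vertex.
The cycle C_31 needs 3 colors (odd cycle -> 3).
The hub is adjacent to every cycle vertex, so it must receive a new color distinct from all of them.
Chromatic number = 3 + 1 = 4.

4


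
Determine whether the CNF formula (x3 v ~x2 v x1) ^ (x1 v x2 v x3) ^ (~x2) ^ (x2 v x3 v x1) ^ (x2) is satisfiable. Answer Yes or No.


Check all 8 possible truth assignments.
Number of satisfying assignments found: 0.
The formula is unsatisfiable.

No


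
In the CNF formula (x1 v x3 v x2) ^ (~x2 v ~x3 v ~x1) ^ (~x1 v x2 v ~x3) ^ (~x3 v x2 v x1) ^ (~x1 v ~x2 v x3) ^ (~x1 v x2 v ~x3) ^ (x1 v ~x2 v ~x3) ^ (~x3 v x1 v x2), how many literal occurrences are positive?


Scan each clause for unnegated literals.
Clause 1: 3 positive; Clause 2: 0 positive; Clause 3: 1 positive; Clause 4: 2 positive; Clause 5: 1 positive; Clause 6: 1 positive; Clause 7: 1 positive; Clause 8: 2 positive.
Total positive literal occurrences = 11.

11


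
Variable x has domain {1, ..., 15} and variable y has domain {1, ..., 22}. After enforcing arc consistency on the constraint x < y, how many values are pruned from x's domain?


For the constraint x < y, x needs a supporting value in y's domain.
x can be at most 21 (one less than y's maximum).
Valid x values from domain: 15 out of 15.
Pruned = 15 - 15 = 0.

0


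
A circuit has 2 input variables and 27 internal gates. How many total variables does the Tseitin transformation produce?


The Tseitin transformation introduces one auxiliary variable per gate.
Total variables = inputs + gates = 2 + 27 = 29.

29


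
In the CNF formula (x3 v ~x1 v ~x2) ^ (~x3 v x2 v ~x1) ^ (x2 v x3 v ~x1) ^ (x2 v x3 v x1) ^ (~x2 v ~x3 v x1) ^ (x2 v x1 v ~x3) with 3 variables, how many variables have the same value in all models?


Find all satisfying assignments: 2 model(s).
Check which variables have the same value in every model.
Fixed variables: x2=T.
Backbone size = 1.

1


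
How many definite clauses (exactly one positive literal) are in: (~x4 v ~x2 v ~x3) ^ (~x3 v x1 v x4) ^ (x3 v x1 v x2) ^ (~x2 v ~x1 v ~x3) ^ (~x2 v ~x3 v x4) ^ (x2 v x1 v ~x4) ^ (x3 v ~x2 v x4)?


A definite clause has exactly one positive literal.
Clause 1: 0 positive -> not definite
Clause 2: 2 positive -> not definite
Clause 3: 3 positive -> not definite
Clause 4: 0 positive -> not definite
Clause 5: 1 positive -> definite
Clause 6: 2 positive -> not definite
Clause 7: 2 positive -> not definite
Definite clause count = 1.

1


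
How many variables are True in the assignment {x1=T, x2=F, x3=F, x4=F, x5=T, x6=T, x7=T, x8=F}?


The weight is the number of variables assigned True.
True variables: x1, x5, x6, x7.
Weight = 4.

4


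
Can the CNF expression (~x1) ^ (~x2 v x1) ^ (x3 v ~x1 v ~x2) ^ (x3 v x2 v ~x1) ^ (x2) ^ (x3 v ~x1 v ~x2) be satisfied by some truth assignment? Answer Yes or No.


Check all 8 possible truth assignments.
Number of satisfying assignments found: 0.
The formula is unsatisfiable.

No


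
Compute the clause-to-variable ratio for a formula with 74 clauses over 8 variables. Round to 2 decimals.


Clause-to-variable ratio = clauses / variables.
74 / 8 = 9.25.

9.25


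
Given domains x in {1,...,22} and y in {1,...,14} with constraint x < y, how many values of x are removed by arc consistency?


For the constraint x < y, x needs a supporting value in y's domain.
x can be at most 13 (one less than y's maximum).
Valid x values from domain: 13 out of 22.
Pruned = 22 - 13 = 9.

9


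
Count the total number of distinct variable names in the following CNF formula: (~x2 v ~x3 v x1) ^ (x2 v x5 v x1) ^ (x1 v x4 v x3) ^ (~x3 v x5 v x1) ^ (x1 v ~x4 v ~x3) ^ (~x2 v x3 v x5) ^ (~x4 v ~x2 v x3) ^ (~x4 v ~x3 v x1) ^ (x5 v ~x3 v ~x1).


Identify each distinct variable in the formula.
Variables found: x1, x2, x3, x4, x5.
Total distinct variables = 5.

5


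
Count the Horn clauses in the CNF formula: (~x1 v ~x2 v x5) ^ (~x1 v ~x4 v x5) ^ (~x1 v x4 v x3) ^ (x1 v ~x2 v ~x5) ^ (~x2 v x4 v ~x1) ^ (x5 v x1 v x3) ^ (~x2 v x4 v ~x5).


A Horn clause has at most one positive literal.
Clause 1: 1 positive lit(s) -> Horn
Clause 2: 1 positive lit(s) -> Horn
Clause 3: 2 positive lit(s) -> not Horn
Clause 4: 1 positive lit(s) -> Horn
Clause 5: 1 positive lit(s) -> Horn
Clause 6: 3 positive lit(s) -> not Horn
Clause 7: 1 positive lit(s) -> Horn
Total Horn clauses = 5.

5
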